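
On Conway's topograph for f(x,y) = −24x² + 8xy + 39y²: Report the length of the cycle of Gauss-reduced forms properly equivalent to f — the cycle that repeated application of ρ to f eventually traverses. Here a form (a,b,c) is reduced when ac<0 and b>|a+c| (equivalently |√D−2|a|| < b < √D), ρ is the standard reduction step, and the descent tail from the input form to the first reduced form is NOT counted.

D = 3808, ⌊√D⌋ = 61
descent: ρ → (39,-8,-24)
descent: ρ → (-24,56,7)  [lands on river]
river: ρ → (7,56,-24)
river: ρ → (-24,40,23)
river: ρ → (23,52,-12)
river: ρ → (-12,44,39)
river: ρ → (39,34,-17)
river: ρ → (-17,34,39)
river: ρ → (39,44,-12)
river: ρ → (-12,52,23)
river: ρ → (23,40,-24)
ρ-cycle length = 10 (tail of 2 descent steps not counted)

10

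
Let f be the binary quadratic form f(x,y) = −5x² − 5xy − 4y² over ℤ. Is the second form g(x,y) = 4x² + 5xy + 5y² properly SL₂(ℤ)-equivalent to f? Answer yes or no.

D₁ = -55, D₂ = -55
f is negative-definite; reduce −f:
−f: flip: (5,5,4)→(4,-5,5)
−f: translate: b→3 (≡-5 mod 8), so (4,-5,5)→(4,3,4)
−f: reduced (well bottom): (4,3,4) with a≤c, −a<b≤a
flip sign back: reduced form of f is (-4,-3,-4)
g: translate: b→-3 (≡5 mod 8), so (4,5,5)→(4,-3,4)
g: flip: (4,-3,4)→(4,3,4)
g: reduced (well bottom): (4,3,4) with a≤c, −a<b≤a
reduced forms (-4, -3, -4) vs (4, 3, 4) ⇒ inequivalent

no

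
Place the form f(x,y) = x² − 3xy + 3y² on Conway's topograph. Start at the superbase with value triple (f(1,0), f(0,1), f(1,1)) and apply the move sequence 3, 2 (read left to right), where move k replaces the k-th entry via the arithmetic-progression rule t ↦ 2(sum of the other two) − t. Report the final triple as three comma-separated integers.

start (1,3,1) = (f(1,0),f(0,1),f(1,1))
replace slot 3: 2·(1+3) − 1 = 7 → (1,3,7)
replace slot 2: 2·(1+7) − 3 = 13 → (1,13,7)

1,13,7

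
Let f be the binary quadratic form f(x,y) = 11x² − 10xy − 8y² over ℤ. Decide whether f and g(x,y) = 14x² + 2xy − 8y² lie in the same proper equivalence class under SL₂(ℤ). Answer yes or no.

D₁ = 452, D₂ = 452
river cycle of f (length 18): (-8, 10, 11), (11, 12, -7), (-7, 16, 7), (7, 12, -11), (-11, 10, 8), (8, 6, -13), (-13, 20, 1), (1, 20, -13), (-13, 6, 8), (8, 10, -11), … (8 more)
river cycle of g (length 14): (-8, 14, 8), (8, 18, -4), (-4, 14, 16), (16, 18, -2), (-2, 18, 16), (16, 14, -4), (-4, 18, 8), (8, 14, -8), (-8, 18, 4), (4, 14, -16), … (4 more)
cycles differ ⇒ inequivalent

no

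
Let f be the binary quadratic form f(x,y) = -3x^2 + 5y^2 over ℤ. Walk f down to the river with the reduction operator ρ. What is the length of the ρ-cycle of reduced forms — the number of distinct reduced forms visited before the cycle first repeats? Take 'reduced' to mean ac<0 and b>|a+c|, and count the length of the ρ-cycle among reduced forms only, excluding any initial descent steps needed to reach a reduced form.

D = 60, ⌊√D⌋ = 7
descent: ρ → (5,0,-3)
descent: ρ → (-3,6,2)  [lands on river]
river: ρ → (2,6,-3)
ρ-cycle length = 2 (tail of 2 descent steps not counted)

2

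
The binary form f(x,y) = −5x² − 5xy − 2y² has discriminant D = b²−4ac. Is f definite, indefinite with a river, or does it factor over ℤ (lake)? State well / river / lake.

D = b²−4ac = (-5)² − 4·(-5)·(-2) = -15
D < 0 ⇒ definite ⇒ every region one sign ⇒ single well

well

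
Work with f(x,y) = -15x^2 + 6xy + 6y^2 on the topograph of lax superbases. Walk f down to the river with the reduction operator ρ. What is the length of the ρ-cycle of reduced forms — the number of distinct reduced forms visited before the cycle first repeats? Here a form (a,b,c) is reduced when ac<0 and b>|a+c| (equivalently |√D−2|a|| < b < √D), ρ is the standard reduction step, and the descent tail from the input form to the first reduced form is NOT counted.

D = 396, ⌊√D⌋ = 19
descent: ρ → (6,18,-3)  [lands on river]
river: ρ → (-3,18,6)
ρ-cycle length = 2 (tail of 1 descent step not counted)

2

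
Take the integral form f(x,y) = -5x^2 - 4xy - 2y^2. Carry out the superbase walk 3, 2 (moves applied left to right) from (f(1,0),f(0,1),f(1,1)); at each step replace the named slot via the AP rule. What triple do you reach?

start (-5,-2,-11) = (f(1,0),f(0,1),f(1,1))
replace slot 3: 2·((-5)+(-2)) − (-11) = -3 → (-5,-2,-3)
replace slot 2: 2·((-5)+(-3)) − (-2) = -14 → (-5,-14,-3)

-5,-14,-3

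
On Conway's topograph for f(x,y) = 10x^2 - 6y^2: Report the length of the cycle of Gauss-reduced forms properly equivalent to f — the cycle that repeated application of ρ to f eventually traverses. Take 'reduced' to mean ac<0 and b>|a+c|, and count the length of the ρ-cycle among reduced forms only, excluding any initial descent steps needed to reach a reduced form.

D = 240, ⌊√D⌋ = 15
descent: ρ → (-6,12,4)  [lands on river]
river: ρ → (4,12,-6)
ρ-cycle length = 2 (tail of 1 descent step not counted)

2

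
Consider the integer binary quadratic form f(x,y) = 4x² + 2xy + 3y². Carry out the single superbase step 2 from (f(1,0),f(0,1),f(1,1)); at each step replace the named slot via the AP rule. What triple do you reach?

start (4,3,9) = (f(1,0),f(0,1),f(1,1))
replace slot 2: 2·(4+9) − 3 = 23 → (4,23,9)

4,23,9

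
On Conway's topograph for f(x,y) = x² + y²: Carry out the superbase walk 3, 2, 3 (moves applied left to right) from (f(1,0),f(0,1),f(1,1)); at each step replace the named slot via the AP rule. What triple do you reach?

start (1,1,2) = (f(1,0),f(0,1),f(1,1))
replace slot 3: 2·(1+1) − 2 = 2 → (1,1,2)
replace slot 2: 2·(1+2) − 1 = 5 → (1,5,2)
replace slot 3: 2·(1+5) − 2 = 10 → (1,5,10)

1,5,10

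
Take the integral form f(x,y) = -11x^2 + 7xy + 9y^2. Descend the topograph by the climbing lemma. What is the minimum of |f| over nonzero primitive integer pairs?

river: ρ → (9,11,-9)
river: ρ → (-9,7,11)
river: ρ → (11,15,-5)
river: ρ → (-5,15,11)
river: ρ → (11,7,-9)
river: ρ → (-9,11,9)
river: ρ → (9,7,-11)
river: ρ → (-11,15,5)
river: ρ → (5,15,-11)
river: ρ → (-11,7,9)
closes: descent 0, river 10
min |a| on river = 5

5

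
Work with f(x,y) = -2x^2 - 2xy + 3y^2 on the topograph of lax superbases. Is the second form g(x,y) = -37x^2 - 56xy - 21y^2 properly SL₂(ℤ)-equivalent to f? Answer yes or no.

D₁ = 28, D₂ = 28
river cycle of f (length 4): (3, 2, -2), (-2, 2, 3), (3, 4, -1), (-1, 4, 3)
river cycle of g (length 4): (-2, 2, 3), (3, 4, -1), (-1, 4, 3), (3, 2, -2)
cycles coincide ⇒ equivalent

yes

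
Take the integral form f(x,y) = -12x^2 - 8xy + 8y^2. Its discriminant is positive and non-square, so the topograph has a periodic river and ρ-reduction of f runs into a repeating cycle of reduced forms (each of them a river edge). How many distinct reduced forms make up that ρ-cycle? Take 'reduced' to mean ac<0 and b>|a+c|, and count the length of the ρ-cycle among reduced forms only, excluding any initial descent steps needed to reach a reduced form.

D = 448, ⌊√D⌋ = 21
descent: ρ → (8,8,-12)  [lands on river]
river: ρ → (-12,16,4)
river: ρ → (4,16,-12)
river: ρ → (-12,8,8)
ρ-cycle length = 4 (tail of 1 descent step not counted)

4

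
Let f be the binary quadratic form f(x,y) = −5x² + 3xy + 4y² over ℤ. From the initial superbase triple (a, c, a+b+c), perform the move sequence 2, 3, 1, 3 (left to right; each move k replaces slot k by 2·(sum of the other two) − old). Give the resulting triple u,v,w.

start (-5,4,2) = (f(1,0),f(0,1),f(1,1))
replace slot 2: 2·((-5)+2) − 4 = -10 → (-5,-10,2)
replace slot 3: 2·((-5)+(-10)) − 2 = -32 → (-5,-10,-32)
replace slot 1: 2·((-10)+(-32)) − (-5) = -79 → (-79,-10,-32)
replace slot 3: 2·((-79)+(-10)) − (-32) = -146 → (-79,-10,-146)

-79,-10,-146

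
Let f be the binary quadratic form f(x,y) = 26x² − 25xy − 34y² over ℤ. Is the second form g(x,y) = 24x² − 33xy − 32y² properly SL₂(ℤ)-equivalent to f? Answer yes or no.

D₁ = 4161, D₂ = 4161
river cycle of f (length 12): (-34, 25, 26), (26, 27, -33), (-33, 39, 20), (20, 41, -31), (-31, 21, 30), (30, 39, -22), (-22, 49, 20), (20, 31, -40), (-40, 49, 11), (11, 61, -10), … (2 more)
river cycle of g (length 8): (-32, 33, 24), (24, 63, -2), (-2, 61, 55), (55, 49, -8), (-8, 63, 6), (6, 57, -38), (-38, 19, 25), (25, 31, -32)
cycles differ ⇒ inequivalent

no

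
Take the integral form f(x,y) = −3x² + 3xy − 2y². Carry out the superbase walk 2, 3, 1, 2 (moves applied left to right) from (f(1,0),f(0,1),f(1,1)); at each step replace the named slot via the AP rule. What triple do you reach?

start (-3,-2,-2) = (f(1,0),f(0,1),f(1,1))
replace slot 2: 2·((-3)+(-2)) − (-2) = -8 → (-3,-8,-2)
replace slot 3: 2·((-3)+(-8)) − (-2) = -20 → (-3,-8,-20)
replace slot 1: 2·((-8)+(-20)) − (-3) = -53 → (-53,-8,-20)
replace slot 2: 2·((-53)+(-20)) − (-8) = -138 → (-53,-138,-20)

-53,-138,-20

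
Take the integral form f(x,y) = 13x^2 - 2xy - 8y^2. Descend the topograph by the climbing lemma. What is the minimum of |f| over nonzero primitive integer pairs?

descent: ρ → (-8,18,3)  [lands on river]
river: ρ → (3,18,-8)
river: ρ → (-8,14,7)
river: ρ → (7,14,-8)
closes: descent 1, river 4
min |a| on river = 3

3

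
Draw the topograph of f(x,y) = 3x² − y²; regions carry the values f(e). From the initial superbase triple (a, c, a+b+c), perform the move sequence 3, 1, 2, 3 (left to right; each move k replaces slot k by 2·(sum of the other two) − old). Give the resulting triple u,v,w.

start (3,-1,2) = (f(1,0),f(0,1),f(1,1))
replace slot 3: 2·(3+(-1)) − 2 = 2 → (3,-1,2)
replace slot 1: 2·((-1)+2) − 3 = -1 → (-1,-1,2)
replace slot 2: 2·((-1)+2) − (-1) = 3 → (-1,3,2)
replace slot 3: 2·((-1)+3) − 2 = 2 → (-1,3,2)

-1,3,2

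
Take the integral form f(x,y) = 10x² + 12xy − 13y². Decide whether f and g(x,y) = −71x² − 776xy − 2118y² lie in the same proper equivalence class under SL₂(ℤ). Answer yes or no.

D₁ = 664, D₂ = 664
river cycle of f (length 22): (-13, 14, 9), (9, 22, -5), (-5, 18, 17), (17, 16, -6), (-6, 20, 11), (11, 24, -2), (-2, 24, 11), (11, 20, -6), (-6, 16, 17), (17, 18, -5), … (12 more)
river cycle of g (length 22): (-13, 14, 9), (9, 22, -5), (-5, 18, 17), (17, 16, -6), (-6, 20, 11), (11, 24, -2), (-2, 24, 11), (11, 20, -6), (-6, 16, 17), (17, 18, -5), … (12 more)
cycles coincide ⇒ equivalent

yes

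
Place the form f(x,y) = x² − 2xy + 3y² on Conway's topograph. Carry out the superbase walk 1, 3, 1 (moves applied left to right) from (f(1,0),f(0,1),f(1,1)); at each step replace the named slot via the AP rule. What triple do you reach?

start (1,3,2) = (f(1,0),f(0,1),f(1,1))
replace slot 1: 2·(3+2) − 1 = 9 → (9,3,2)
replace slot 3: 2·(9+3) − 2 = 22 → (9,3,22)
replace slot 1: 2·(3+22) − 9 = 41 → (41,3,22)

41,3,22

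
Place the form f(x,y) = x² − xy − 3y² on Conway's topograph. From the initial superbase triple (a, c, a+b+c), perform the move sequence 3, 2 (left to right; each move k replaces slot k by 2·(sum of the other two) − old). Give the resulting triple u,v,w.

start (1,-3,-3) = (f(1,0),f(0,1),f(1,1))
replace slot 3: 2·(1+(-3)) − (-3) = -1 → (1,-3,-1)
replace slot 2: 2·(1+(-1)) − (-3) = 3 → (1,3,-1)

1,3,-1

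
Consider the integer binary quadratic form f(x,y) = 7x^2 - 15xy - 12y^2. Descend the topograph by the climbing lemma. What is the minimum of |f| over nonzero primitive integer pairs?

descent: ρ → (-12,15,7)  [lands on river]
river: ρ → (7,13,-14)
river: ρ → (-14,15,6)
river: ρ → (6,21,-5)
river: ρ → (-5,19,10)
river: ρ → (10,21,-3)
river: ρ → (-3,21,10)
river: ρ → (10,19,-5)
river: ρ → (-5,21,6)
river: ρ → (6,15,-14)
river: ρ → (-14,13,7)
river: ρ → (7,15,-12)
river: ρ → (-12,9,10)
river: ρ → (10,11,-11)
river: ρ → (-11,11,10)
river: ρ → (10,9,-12)
closes: descent 1, river 16
min |a| on river = 3

3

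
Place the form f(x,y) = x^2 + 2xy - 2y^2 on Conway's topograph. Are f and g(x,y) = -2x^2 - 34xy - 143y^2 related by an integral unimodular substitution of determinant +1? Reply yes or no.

D₁ = 12, D₂ = 12
river cycle of f (length 2): (-2, 2, 1), (1, 2, -2)
river cycle of g (length 2): (-2, 2, 1), (1, 2, -2)
cycles coincide ⇒ equivalent

yes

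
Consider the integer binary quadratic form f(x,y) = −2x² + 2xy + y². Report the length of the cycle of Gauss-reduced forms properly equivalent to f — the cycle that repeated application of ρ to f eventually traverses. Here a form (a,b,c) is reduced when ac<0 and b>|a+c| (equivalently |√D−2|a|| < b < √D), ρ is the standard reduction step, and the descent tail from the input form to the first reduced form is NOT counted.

D = 12, ⌊√D⌋ = 3
river: ρ → (1,2,-2)
river: ρ → (-2,2,1)
ρ-cycle length = 2 (tail of 0 descent steps not counted)

2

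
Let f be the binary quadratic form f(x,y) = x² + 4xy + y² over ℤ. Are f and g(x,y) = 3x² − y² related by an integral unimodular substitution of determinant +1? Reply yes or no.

D₁ = 12, D₂ = 12
river cycle of f (length 2): (1, 2, -2), (-2, 2, 1)
river cycle of g (length 2): (-1, 2, 2), (2, 2, -1)
cycles differ ⇒ inequivalent

no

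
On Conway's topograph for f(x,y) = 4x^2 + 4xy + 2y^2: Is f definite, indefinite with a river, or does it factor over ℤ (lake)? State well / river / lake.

D = b²−4ac = 4² − 4·4·2 = -16
D < 0 ⇒ definite ⇒ every region one sign ⇒ single well

well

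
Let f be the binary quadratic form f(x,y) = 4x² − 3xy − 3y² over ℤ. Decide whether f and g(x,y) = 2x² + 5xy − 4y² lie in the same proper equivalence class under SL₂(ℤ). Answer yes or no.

D₁ = 57, D₂ = 57
river cycle of f (length 6): (-3, 3, 4), (4, 5, -2), (-2, 7, 1), (1, 7, -2), (-2, 5, 4), (4, 3, -3)
river cycle of g (length 6): (-4, 3, 3), (3, 3, -4), (-4, 5, 2), (2, 7, -1), (-1, 7, 2), (2, 5, -4)
cycles differ ⇒ inequivalent

no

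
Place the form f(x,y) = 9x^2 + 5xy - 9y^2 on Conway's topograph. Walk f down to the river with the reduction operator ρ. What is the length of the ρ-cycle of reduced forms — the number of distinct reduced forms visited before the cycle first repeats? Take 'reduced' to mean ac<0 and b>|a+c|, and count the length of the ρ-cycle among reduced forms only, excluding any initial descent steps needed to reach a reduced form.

D = 349, ⌊√D⌋ = 18
river: ρ → (-9,13,5)
river: ρ → (5,17,-3)
river: ρ → (-3,13,15)
river: ρ → (15,17,-1)
river: ρ → (-1,17,15)
river: ρ → (15,13,-3)
river: ρ → (-3,17,5)
river: ρ → (5,13,-9)
river: ρ → (-9,5,9)
river: ρ → (9,13,-5)
river: ρ → (-5,17,3)
river: ρ → (3,13,-15)
river: ρ → (-15,17,1)
river: ρ → (1,17,-15)
river: ρ → (-15,13,3)
river: ρ → (3,17,-5)
river: ρ → (-5,13,9)
river: ρ → (9,5,-9)
ρ-cycle length = 18 (tail of 0 descent steps not counted)

18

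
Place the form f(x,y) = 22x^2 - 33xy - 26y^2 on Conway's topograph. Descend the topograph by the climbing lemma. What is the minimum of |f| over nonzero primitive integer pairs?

descent: ρ → (-26,33,22)  [lands on river]
river: ρ → (22,55,-4)
river: ρ → (-4,57,8)
river: ρ → (8,55,-11)
river: ρ → (-11,55,8)
river: ρ → (8,57,-4)
river: ρ → (-4,55,22)
river: ρ → (22,33,-26)
river: ρ → (-26,19,29)
river: ρ → (29,39,-16)
river: ρ → (-16,57,2)
river: ρ → (2,55,-44)
river: ρ → (-44,33,13)
river: ρ → (13,45,-26)
river: ρ → (-26,7,32)
river: ρ → (32,57,-1)
river: ρ → (-1,57,32)
river: ρ → (32,7,-26)
river: ρ → (-26,45,13)
river: ρ → (13,33,-44)
river: ρ → (-44,55,2)
river: ρ → (2,57,-16)
river: ρ → (-16,39,29)
river: ρ → (29,19,-26)
closes: descent 1, river 24
min |a| on river = 1

1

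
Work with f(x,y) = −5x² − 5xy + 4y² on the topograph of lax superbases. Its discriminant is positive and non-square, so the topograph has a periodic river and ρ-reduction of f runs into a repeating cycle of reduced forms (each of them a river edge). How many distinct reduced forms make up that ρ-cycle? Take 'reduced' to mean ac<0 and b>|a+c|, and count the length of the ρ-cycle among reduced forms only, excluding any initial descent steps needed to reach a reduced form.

D = 105, ⌊√D⌋ = 10
descent: ρ → (4,5,-5)  [lands on river]
river: ρ → (-5,5,4)
river: ρ → (4,3,-6)
river: ρ → (-6,9,1)
river: ρ → (1,9,-6)
river: ρ → (-6,3,4)
ρ-cycle length = 6 (tail of 1 descent step not counted)

6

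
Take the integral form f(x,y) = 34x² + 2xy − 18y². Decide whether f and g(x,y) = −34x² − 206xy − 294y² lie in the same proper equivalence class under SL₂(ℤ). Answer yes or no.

D₁ = 2452, D₂ = 2452
river cycle of f (length 18): (-18, 34, 18), (18, 38, -14), (-14, 46, 6), (6, 38, -42), (-42, 46, 2), (2, 46, -42), (-42, 38, 6), (6, 46, -14), (-14, 38, 18), (18, 34, -18), … (8 more)
river cycle of g (length 18): (18, 38, -14), (-14, 46, 6), (6, 38, -42), (-42, 46, 2), (2, 46, -42), (-42, 38, 6), (6, 46, -14), (-14, 38, 18), (18, 34, -18), (-18, 38, 14), … (8 more)
cycles coincide ⇒ equivalent

yes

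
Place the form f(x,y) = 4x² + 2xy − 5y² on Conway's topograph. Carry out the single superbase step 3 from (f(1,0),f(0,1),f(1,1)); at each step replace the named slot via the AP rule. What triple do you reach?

start (4,-5,1) = (f(1,0),f(0,1),f(1,1))
replace slot 3: 2·(4+(-5)) − 1 = -3 → (4,-5,-3)

4,-5,-3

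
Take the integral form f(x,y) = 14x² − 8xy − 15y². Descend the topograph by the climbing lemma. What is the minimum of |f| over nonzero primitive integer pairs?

descent: ρ → (-15,8,14)  [lands on river]
river: ρ → (14,20,-9)
river: ρ → (-9,16,18)
river: ρ → (18,20,-7)
river: ρ → (-7,22,15)
river: ρ → (15,8,-14)
river: ρ → (-14,20,9)
river: ρ → (9,16,-18)
river: ρ → (-18,20,7)
river: ρ → (7,22,-15)
closes: descent 1, river 10
min |a| on river = 7

7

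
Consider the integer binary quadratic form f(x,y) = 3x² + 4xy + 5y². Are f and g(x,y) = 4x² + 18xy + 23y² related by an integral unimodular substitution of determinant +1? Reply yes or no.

D₁ = -44, D₂ = -44
f: translate: b→-2 (≡4 mod 6), so (3,4,5)→(3,-2,4)
f: reduced (well bottom): (3,-2,4) with a≤c, −a<b≤a
g: translate: b→2 (≡18 mod 8), so (4,18,23)→(4,2,3)
g: flip: (4,2,3)→(3,-2,4)
g: reduced (well bottom): (3,-2,4) with a≤c, −a<b≤a
reduced forms (3, -2, 4) vs (3, -2, 4) ⇒ equivalent

yes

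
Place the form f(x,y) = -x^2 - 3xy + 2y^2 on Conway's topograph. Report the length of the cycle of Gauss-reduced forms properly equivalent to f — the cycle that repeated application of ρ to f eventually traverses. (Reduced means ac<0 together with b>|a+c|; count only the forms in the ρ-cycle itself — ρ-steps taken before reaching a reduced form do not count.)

D = 17, ⌊√D⌋ = 4
descent: ρ → (2,3,-1)  [lands on river]
river: ρ → (-1,3,2)
river: ρ → (2,1,-2)
river: ρ → (-2,3,1)
river: ρ → (1,3,-2)
river: ρ → (-2,1,2)
ρ-cycle length = 6 (tail of 1 descent step not counted)

6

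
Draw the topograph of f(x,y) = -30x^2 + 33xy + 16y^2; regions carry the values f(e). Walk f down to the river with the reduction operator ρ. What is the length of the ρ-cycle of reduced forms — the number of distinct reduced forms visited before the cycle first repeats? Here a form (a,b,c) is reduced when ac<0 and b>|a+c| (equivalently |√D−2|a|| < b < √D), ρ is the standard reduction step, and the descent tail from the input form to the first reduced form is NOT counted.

D = 3009, ⌊√D⌋ = 54
river: ρ → (16,31,-32)
river: ρ → (-32,33,15)
river: ρ → (15,27,-38)
river: ρ → (-38,49,4)
river: ρ → (4,47,-50)
river: ρ → (-50,53,1)
river: ρ → (1,53,-50)
river: ρ → (-50,47,4)
river: ρ → (4,49,-38)
river: ρ → (-38,27,15)
river: ρ → (15,33,-32)
river: ρ → (-32,31,16)
river: ρ → (16,33,-30)
river: ρ → (-30,27,19)
river: ρ → (19,49,-8)
river: ρ → (-8,47,25)
river: ρ → (25,53,-2)
river: ρ → (-2,51,51)
river: ρ → (51,51,-2)
river: ρ → (-2,53,25)
river: ρ → (25,47,-8)
river: ρ → (-8,49,19)
river: ρ → (19,27,-30)
river: ρ → (-30,33,16)
ρ-cycle length = 24 (tail of 0 descent steps not counted)

24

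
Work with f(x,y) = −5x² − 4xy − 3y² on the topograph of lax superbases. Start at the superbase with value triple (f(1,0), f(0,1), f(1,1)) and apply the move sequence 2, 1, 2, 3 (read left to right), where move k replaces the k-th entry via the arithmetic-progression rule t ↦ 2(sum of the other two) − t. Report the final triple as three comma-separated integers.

start (-5,-3,-12) = (f(1,0),f(0,1),f(1,1))
replace slot 2: 2·((-5)+(-12)) − (-3) = -31 → (-5,-31,-12)
replace slot 1: 2·((-31)+(-12)) − (-5) = -81 → (-81,-31,-12)
replace slot 2: 2·((-81)+(-12)) − (-31) = -155 → (-81,-155,-12)
replace slot 3: 2·((-81)+(-155)) − (-12) = -460 → (-81,-155,-460)

-81,-155,-460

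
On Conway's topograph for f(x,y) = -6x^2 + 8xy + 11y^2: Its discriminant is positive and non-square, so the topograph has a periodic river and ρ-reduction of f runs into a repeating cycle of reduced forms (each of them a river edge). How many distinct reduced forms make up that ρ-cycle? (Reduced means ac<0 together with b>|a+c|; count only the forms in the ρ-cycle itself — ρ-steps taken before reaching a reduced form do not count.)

D = 328, ⌊√D⌋ = 18
river: ρ → (11,14,-3)
river: ρ → (-3,16,6)
river: ρ → (6,8,-11)
river: ρ → (-11,14,3)
river: ρ → (3,16,-6)
river: ρ → (-6,8,11)
ρ-cycle length = 6 (tail of 0 descent steps not counted)

6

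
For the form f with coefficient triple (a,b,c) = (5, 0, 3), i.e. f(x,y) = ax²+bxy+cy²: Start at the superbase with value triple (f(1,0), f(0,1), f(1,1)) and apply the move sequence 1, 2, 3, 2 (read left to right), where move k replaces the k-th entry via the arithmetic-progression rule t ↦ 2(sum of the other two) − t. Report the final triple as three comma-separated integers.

start (5,3,8) = (f(1,0),f(0,1),f(1,1))
replace slot 1: 2·(3+8) − 5 = 17 → (17,3,8)
replace slot 2: 2·(17+8) − 3 = 47 → (17,47,8)
replace slot 3: 2·(17+47) − 8 = 120 → (17,47,120)
replace slot 2: 2·(17+120) − 47 = 227 → (17,227,120)

17,227,120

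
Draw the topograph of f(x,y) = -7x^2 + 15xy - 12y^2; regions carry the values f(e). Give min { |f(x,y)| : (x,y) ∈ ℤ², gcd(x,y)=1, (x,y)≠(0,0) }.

translate: b→-1 (≡-15 mod 14), so (7,-15,12)→(7,-1,4)
flip: (7,-1,4)→(4,1,7)
reduced (well bottom): (4,1,7) with a≤c, −a<b≤a
well minimum |f| = |-4| = 4 (negative-definite)

4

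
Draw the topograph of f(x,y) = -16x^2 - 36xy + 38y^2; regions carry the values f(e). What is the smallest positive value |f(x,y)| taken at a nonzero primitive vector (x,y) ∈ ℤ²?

descent: ρ → (38,36,-16)  [lands on river]
river: ρ → (-16,60,2)
river: ρ → (2,60,-16)
river: ρ → (-16,36,38)
river: ρ → (38,40,-14)
river: ρ → (-14,44,32)
river: ρ → (32,20,-26)
river: ρ → (-26,32,26)
river: ρ → (26,20,-32)
river: ρ → (-32,44,14)
river: ρ → (14,40,-38)
river: ρ → (-38,36,16)
river: ρ → (16,60,-2)
river: ρ → (-2,60,16)
river: ρ → (16,36,-38)
river: ρ → (-38,40,14)
river: ρ → (14,44,-32)
river: ρ → (-32,20,26)
river: ρ → (26,32,-26)
river: ρ → (-26,20,32)
river: ρ → (32,44,-14)
river: ρ → (-14,40,38)
closes: descent 1, river 22
min |a| on river = 2

2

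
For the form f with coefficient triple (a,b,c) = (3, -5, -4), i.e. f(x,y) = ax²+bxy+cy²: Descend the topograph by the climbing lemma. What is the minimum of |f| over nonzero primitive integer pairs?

descent: ρ → (-4,5,3)  [lands on river]
river: ρ → (3,7,-2)
river: ρ → (-2,5,6)
river: ρ → (6,7,-1)
river: ρ → (-1,7,6)
river: ρ → (6,5,-2)
river: ρ → (-2,7,3)
river: ρ → (3,5,-4)
river: ρ → (-4,3,4)
river: ρ → (4,5,-3)
river: ρ → (-3,7,2)
river: ρ → (2,5,-6)
river: ρ → (-6,7,1)
river: ρ → (1,7,-6)
river: ρ → (-6,5,2)
river: ρ → (2,7,-3)
river: ρ → (-3,5,4)
river: ρ → (4,3,-4)
closes: descent 1, river 18
min |a| on river = 1

1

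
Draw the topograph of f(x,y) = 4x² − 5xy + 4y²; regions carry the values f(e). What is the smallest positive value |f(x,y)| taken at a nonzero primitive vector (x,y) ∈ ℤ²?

translate: b→3 (≡-5 mod 8), so (4,-5,4)→(4,3,3)
flip: (4,3,3)→(3,-3,4)
translate: b→3 (≡-3 mod 6), so (3,-3,4)→(3,3,4)
reduced (well bottom): (3,3,4) with a≤c, −a<b≤a
well minimum = a = 3

3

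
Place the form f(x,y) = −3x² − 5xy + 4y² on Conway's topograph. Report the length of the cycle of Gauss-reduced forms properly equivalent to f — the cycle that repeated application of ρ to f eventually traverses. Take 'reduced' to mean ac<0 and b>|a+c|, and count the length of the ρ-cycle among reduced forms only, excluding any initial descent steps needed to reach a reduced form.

D = 73, ⌊√D⌋ = 8
descent: ρ → (4,5,-3)  [lands on river]
river: ρ → (-3,7,2)
river: ρ → (2,5,-6)
river: ρ → (-6,7,1)
river: ρ → (1,7,-6)
river: ρ → (-6,5,2)
river: ρ → (2,7,-3)
river: ρ → (-3,5,4)
river: ρ → (4,3,-4)
river: ρ → (-4,5,3)
river: ρ → (3,7,-2)
river: ρ → (-2,5,6)
river: ρ → (6,7,-1)
river: ρ → (-1,7,6)
river: ρ → (6,5,-2)
river: ρ → (-2,7,3)
river: ρ → (3,5,-4)
river: ρ → (-4,3,4)
ρ-cycle length = 18 (tail of 1 descent step not counted)

18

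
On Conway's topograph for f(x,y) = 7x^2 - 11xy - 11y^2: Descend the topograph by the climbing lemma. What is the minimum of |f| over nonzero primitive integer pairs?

descent: ρ → (-11,11,7)  [lands on river]
river: ρ → (7,17,-5)
river: ρ → (-5,13,13)
river: ρ → (13,13,-5)
river: ρ → (-5,17,7)
river: ρ → (7,11,-11)
closes: descent 1, river 6
min |a| on river = 5

5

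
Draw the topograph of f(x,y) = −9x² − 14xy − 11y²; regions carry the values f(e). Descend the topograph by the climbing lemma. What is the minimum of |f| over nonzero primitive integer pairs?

translate: b→-4 (≡14 mod 18), so (9,14,11)→(9,-4,6)
flip: (9,-4,6)→(6,4,9)
reduced (well bottom): (6,4,9) with a≤c, −a<b≤a
well minimum |f| = |-6| = 6 (negative-definite)

6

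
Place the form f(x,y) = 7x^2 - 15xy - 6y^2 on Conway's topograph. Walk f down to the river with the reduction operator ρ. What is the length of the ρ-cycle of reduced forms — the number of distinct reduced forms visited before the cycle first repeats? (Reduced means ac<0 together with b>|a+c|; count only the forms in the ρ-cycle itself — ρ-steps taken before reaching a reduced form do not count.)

D = 393, ⌊√D⌋ = 19
descent: ρ → (-6,15,7)  [lands on river]
river: ρ → (7,13,-8)
river: ρ → (-8,19,1)
river: ρ → (1,19,-8)
river: ρ → (-8,13,7)
river: ρ → (7,15,-6)
river: ρ → (-6,9,13)
river: ρ → (13,17,-2)
river: ρ → (-2,19,4)
river: ρ → (4,13,-14)
river: ρ → (-14,15,3)
river: ρ → (3,15,-14)
river: ρ → (-14,13,4)
river: ρ → (4,19,-2)
river: ρ → (-2,17,13)
river: ρ → (13,9,-6)
ρ-cycle length = 16 (tail of 1 descent step not counted)

16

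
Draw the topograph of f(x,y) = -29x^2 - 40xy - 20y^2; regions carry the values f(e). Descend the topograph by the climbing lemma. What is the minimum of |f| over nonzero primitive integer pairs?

translate: b→-18 (≡40 mod 58), so (29,40,20)→(29,-18,9)
flip: (29,-18,9)→(9,18,29)
translate: b→0 (≡18 mod 18), so (9,18,29)→(9,0,20)
reduced (well bottom): (9,0,20) with a≤c, −a<b≤a
well minimum |f| = |-9| = 9 (negative-definite)

9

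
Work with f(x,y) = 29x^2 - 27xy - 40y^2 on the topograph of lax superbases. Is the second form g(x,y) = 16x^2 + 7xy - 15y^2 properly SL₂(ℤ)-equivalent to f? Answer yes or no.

D₁ = 5369, D₂ = 1009
discriminants differ ⇒ not SL₂(ℤ)-equivalent

no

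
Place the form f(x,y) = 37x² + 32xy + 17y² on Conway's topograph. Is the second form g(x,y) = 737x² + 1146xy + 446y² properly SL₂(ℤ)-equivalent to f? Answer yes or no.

D₁ = -1492, D₂ = -1492
f: flip: (37,32,17)→(17,-32,37)
f: translate: b→2 (≡-32 mod 34), so (17,-32,37)→(17,2,22)
f: reduced (well bottom): (17,2,22) with a≤c, −a<b≤a
g: translate: b→-328 (≡1146 mod 1474), so (737,1146,446)→(737,-328,37)
g: flip: (737,-328,37)→(37,328,737)
g: translate: b→32 (≡328 mod 74), so (37,328,737)→(37,32,17)
g: flip: (37,32,17)→(17,-32,37)
g: translate: b→2 (≡-32 mod 34), so (17,-32,37)→(17,2,22)
g: reduced (well bottom): (17,2,22) with a≤c, −a<b≤a
reduced forms (17, 2, 22) vs (17, 2, 22) ⇒ equivalent

yes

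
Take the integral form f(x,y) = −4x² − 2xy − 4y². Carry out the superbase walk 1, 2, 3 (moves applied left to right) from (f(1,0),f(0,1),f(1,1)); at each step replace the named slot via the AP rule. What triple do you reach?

start (-4,-4,-10) = (f(1,0),f(0,1),f(1,1))
replace slot 1: 2·((-4)+(-10)) − (-4) = -24 → (-24,-4,-10)
replace slot 2: 2·((-24)+(-10)) − (-4) = -64 → (-24,-64,-10)
replace slot 3: 2·((-24)+(-64)) − (-10) = -166 → (-24,-64,-166)

-24,-64,-166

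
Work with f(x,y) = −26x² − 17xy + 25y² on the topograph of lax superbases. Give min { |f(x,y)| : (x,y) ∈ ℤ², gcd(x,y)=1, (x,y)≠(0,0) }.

descent: ρ → (25,17,-26)  [lands on river]
river: ρ → (-26,35,16)
river: ρ → (16,29,-32)
river: ρ → (-32,35,13)
river: ρ → (13,43,-20)
river: ρ → (-20,37,19)
river: ρ → (19,39,-18)
river: ρ → (-18,33,25)
closes: descent 1, river 8
min |a| on river = 13

13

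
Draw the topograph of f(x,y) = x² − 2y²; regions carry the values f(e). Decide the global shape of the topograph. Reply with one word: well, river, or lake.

D = b²−4ac = 0² − 4·1·(-2) = 8
D > 0 non-square ⇒ indefinite ⇒ periodic river

river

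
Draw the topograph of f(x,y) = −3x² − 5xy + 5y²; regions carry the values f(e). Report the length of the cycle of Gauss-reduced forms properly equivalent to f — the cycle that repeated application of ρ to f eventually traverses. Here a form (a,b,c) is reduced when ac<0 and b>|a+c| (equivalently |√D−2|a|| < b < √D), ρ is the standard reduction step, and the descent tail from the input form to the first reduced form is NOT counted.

D = 85, ⌊√D⌋ = 9
descent: ρ → (5,5,-3)  [lands on river]
river: ρ → (-3,7,3)
river: ρ → (3,5,-5)
river: ρ → (-5,5,3)
river: ρ → (3,7,-3)
river: ρ → (-3,5,5)
ρ-cycle length = 6 (tail of 1 descent step not counted)

6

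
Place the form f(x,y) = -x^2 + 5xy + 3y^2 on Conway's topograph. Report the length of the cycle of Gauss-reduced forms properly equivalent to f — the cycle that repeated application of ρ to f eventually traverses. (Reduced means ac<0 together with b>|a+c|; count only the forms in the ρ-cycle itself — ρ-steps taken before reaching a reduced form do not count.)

D = 37, ⌊√D⌋ = 6
river: ρ → (3,1,-3)
river: ρ → (-3,5,1)
river: ρ → (1,5,-3)
river: ρ → (-3,1,3)
river: ρ → (3,5,-1)
river: ρ → (-1,5,3)
ρ-cycle length = 6 (tail of 0 descent steps not counted)

6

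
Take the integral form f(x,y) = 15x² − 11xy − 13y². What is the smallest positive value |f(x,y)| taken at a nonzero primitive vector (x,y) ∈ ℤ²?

descent: ρ → (-13,11,15)  [lands on river]
river: ρ → (15,19,-9)
river: ρ → (-9,17,17)
river: ρ → (17,17,-9)
river: ρ → (-9,19,15)
river: ρ → (15,11,-13)
river: ρ → (-13,15,13)
river: ρ → (13,11,-15)
river: ρ → (-15,19,9)
river: ρ → (9,17,-17)
river: ρ → (-17,17,9)
river: ρ → (9,19,-15)
river: ρ → (-15,11,13)
river: ρ → (13,15,-13)
closes: descent 1, river 14
min |a| on river = 9

9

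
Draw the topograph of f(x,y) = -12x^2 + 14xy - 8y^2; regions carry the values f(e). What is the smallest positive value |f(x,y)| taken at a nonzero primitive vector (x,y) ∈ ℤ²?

translate: b→10 (≡-14 mod 24), so (12,-14,8)→(12,10,6)
flip: (12,10,6)→(6,-10,12)
translate: b→2 (≡-10 mod 12), so (6,-10,12)→(6,2,8)
reduced (well bottom): (6,2,8) with a≤c, −a<b≤a
well minimum |f| = |-6| = 6 (negative-definite)

6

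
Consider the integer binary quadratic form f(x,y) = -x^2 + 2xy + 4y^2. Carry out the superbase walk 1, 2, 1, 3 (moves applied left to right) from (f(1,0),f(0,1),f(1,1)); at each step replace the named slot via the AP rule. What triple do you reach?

start (-1,4,5) = (f(1,0),f(0,1),f(1,1))
replace slot 1: 2·(4+5) − (-1) = 19 → (19,4,5)
replace slot 2: 2·(19+5) − 4 = 44 → (19,44,5)
replace slot 1: 2·(44+5) − 19 = 79 → (79,44,5)
replace slot 3: 2·(79+44) − 5 = 241 → (79,44,241)

79,44,241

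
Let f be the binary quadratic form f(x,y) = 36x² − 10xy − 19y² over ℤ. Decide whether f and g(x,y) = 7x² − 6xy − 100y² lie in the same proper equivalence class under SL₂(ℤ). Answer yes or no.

D₁ = 2836, D₂ = 2836
river cycle of f (length 30): (-19, 48, 7), (7, 50, -12), (-12, 46, 15), (15, 44, -15), (-15, 46, 12), (12, 50, -7), (-7, 48, 19), (19, 28, -27), (-27, 26, 20), (20, 14, -33), … (20 more)
river cycle of g (length 30): (7, 50, -12), (-12, 46, 15), (15, 44, -15), (-15, 46, 12), (12, 50, -7), (-7, 48, 19), (19, 28, -27), (-27, 26, 20), (20, 14, -33), (-33, 52, 1), … (20 more)
cycles coincide ⇒ equivalent

yes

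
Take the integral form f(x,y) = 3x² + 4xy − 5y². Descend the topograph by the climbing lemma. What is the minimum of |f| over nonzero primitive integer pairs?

river: ρ → (-5,6,2)
river: ρ → (2,6,-5)
river: ρ → (-5,4,3)
river: ρ → (3,8,-1)
river: ρ → (-1,8,3)
river: ρ → (3,4,-5)
closes: descent 0, river 6
min |a| on river = 1

1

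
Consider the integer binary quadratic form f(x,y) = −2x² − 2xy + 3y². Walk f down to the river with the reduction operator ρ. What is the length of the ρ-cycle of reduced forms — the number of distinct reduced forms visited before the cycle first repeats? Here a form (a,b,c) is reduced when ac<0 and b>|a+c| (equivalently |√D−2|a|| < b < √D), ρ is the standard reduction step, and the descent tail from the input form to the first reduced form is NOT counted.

D = 28, ⌊√D⌋ = 5
descent: ρ → (3,2,-2)  [lands on river]
river: ρ → (-2,2,3)
river: ρ → (3,4,-1)
river: ρ → (-1,4,3)
ρ-cycle length = 4 (tail of 1 descent step not counted)

4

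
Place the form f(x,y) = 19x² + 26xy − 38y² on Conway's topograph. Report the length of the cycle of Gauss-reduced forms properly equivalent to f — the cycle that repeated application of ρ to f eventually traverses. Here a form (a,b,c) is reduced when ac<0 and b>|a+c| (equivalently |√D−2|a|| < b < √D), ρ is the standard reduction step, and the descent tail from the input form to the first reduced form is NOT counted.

D = 3564, ⌊√D⌋ = 59
river: ρ → (-38,50,7)
river: ρ → (7,48,-45)
river: ρ → (-45,42,10)
river: ρ → (10,58,-5)
river: ρ → (-5,52,43)
river: ρ → (43,34,-14)
river: ρ → (-14,50,19)
river: ρ → (19,26,-38)
ρ-cycle length = 8 (tail of 0 descent steps not counted)

8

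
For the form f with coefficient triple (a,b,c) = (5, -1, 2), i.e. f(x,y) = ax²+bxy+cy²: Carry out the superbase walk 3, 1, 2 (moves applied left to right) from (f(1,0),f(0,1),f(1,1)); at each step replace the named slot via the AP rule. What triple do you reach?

start (5,2,6) = (f(1,0),f(0,1),f(1,1))
replace slot 3: 2·(5+2) − 6 = 8 → (5,2,8)
replace slot 1: 2·(2+8) − 5 = 15 → (15,2,8)
replace slot 2: 2·(15+8) − 2 = 44 → (15,44,8)

15,44,8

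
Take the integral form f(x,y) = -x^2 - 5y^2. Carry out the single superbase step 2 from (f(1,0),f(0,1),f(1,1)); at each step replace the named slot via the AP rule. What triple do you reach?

start (-1,-5,-6) = (f(1,0),f(0,1),f(1,1))
replace slot 2: 2·((-1)+(-6)) − (-5) = -9 → (-1,-9,-6)

-1,-9,-6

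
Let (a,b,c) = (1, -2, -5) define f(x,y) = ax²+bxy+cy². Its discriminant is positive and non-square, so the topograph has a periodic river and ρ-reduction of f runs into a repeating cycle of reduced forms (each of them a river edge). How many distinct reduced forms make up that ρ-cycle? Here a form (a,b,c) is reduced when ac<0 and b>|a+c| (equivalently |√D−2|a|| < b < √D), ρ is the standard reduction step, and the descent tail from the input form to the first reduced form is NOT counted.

D = 24, ⌊√D⌋ = 4
descent: ρ → (-5,2,1)
descent: ρ → (1,4,-2)  [lands on river]
river: ρ → (-2,4,1)
ρ-cycle length = 2 (tail of 2 descent steps not counted)

2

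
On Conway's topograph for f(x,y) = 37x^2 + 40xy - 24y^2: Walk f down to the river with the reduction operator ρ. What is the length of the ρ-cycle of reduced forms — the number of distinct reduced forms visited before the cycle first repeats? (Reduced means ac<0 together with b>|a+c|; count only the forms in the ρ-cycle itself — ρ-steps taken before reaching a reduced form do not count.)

D = 5152, ⌊√D⌋ = 71
river: ρ → (-24,56,21)
river: ρ → (21,70,-3)
river: ρ → (-3,68,44)
river: ρ → (44,20,-27)
river: ρ → (-27,34,37)
river: ρ → (37,40,-24)
ρ-cycle length = 6 (tail of 0 descent steps not counted)

6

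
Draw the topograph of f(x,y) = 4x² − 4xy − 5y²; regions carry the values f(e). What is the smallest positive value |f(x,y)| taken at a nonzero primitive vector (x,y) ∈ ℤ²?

descent: ρ → (-5,4,4)  [lands on river]
river: ρ → (4,4,-5)
river: ρ → (-5,6,3)
river: ρ → (3,6,-5)
closes: descent 1, river 4
min |a| on river = 3

3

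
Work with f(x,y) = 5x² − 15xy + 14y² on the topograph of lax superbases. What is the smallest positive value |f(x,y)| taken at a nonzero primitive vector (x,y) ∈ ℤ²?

translate: b→5 (≡-15 mod 10), so (5,-15,14)→(5,5,4)
flip: (5,5,4)→(4,-5,5)
translate: b→3 (≡-5 mod 8), so (4,-5,5)→(4,3,4)
reduced (well bottom): (4,3,4) with a≤c, −a<b≤a
well minimum = a = 4

4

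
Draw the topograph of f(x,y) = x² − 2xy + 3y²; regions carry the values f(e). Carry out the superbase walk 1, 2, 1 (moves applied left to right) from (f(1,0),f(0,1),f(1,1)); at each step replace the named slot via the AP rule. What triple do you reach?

start (1,3,2) = (f(1,0),f(0,1),f(1,1))
replace slot 1: 2·(3+2) − 1 = 9 → (9,3,2)
replace slot 2: 2·(9+2) − 3 = 19 → (9,19,2)
replace slot 1: 2·(19+2) − 9 = 33 → (33,19,2)

33,19,2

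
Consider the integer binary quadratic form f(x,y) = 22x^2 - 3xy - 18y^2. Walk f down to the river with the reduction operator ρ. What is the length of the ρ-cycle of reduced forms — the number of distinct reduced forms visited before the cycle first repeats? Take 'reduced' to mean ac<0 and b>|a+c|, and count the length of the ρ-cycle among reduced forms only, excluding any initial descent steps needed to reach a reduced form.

D = 1593, ⌊√D⌋ = 39
descent: ρ → (-18,39,1)  [lands on river]
river: ρ → (1,39,-18)
river: ρ → (-18,33,7)
river: ρ → (7,37,-8)
river: ρ → (-8,27,27)
river: ρ → (27,27,-8)
river: ρ → (-8,37,7)
river: ρ → (7,33,-18)
ρ-cycle length = 8 (tail of 1 descent step not counted)

8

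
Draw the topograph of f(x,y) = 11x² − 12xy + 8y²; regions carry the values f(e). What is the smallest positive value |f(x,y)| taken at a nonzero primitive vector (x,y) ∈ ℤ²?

translate: b→10 (≡-12 mod 22), so (11,-12,8)→(11,10,7)
flip: (11,10,7)→(7,-10,11)
translate: b→4 (≡-10 mod 14), so (7,-10,11)→(7,4,8)
reduced (well bottom): (7,4,8) with a≤c, −a<b≤a
well minimum = a = 7

7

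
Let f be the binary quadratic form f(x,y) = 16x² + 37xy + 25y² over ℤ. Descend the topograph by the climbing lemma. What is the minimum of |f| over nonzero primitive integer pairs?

translate: b→5 (≡37 mod 32), so (16,37,25)→(16,5,4)
flip: (16,5,4)→(4,-5,16)
translate: b→3 (≡-5 mod 8), so (4,-5,16)→(4,3,15)
reduced (well bottom): (4,3,15) with a≤c, −a<b≤a
well minimum = a = 4

4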